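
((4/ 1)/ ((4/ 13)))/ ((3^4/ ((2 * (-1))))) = -26/ 81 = -0.32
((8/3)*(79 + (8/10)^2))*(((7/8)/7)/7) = 1991/525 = 3.79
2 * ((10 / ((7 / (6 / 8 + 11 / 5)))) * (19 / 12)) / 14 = 1121 / 1176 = 0.95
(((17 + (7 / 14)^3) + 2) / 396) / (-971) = -17 / 341792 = -0.00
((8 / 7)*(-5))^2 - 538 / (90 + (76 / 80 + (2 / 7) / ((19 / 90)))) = 322720280 / 12030823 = 26.82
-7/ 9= -0.78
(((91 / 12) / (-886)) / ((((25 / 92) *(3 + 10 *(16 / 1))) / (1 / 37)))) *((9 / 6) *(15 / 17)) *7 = -43953 / 908389220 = -0.00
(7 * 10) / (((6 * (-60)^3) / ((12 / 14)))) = -1 / 21600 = -0.00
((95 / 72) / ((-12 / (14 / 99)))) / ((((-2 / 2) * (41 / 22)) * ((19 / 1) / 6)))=35 / 13284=0.00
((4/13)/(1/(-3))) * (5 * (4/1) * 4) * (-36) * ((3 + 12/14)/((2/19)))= 8864640/91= 97413.63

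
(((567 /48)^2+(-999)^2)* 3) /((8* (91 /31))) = 23763729861 /186368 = 127509.71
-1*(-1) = 1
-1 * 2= -2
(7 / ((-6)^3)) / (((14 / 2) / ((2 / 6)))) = -1 / 648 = -0.00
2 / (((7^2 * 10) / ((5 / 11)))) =1 / 539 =0.00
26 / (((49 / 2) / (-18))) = -936 / 49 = -19.10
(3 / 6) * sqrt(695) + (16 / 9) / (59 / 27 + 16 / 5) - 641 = -465767 / 727 + sqrt(695) / 2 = -627.49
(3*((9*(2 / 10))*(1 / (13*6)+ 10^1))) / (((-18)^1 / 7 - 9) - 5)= -49203 / 15080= -3.26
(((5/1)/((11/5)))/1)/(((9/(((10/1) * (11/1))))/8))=2000/9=222.22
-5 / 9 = -0.56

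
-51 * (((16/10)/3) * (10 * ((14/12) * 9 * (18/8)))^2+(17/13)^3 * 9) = -6675228279/4394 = -1519168.93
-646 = -646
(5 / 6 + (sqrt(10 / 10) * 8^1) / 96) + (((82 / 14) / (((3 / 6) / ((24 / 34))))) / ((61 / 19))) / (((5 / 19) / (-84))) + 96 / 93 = -1581960811 / 1928820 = -820.17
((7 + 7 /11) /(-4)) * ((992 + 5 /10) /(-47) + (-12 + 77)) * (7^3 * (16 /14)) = -1543500 /47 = -32840.43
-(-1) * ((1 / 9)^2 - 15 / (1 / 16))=-239.99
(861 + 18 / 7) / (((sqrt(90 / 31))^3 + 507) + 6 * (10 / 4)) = 1740837085 / 1052183202 - 312325 * sqrt(310) / 350727734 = 1.64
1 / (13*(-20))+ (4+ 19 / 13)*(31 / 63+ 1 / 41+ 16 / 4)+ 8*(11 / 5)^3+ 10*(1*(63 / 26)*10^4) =242417.54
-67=-67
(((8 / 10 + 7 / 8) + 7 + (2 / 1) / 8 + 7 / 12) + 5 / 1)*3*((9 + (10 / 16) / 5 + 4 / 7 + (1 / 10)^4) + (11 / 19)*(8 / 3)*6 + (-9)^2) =231459652803 / 53200000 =4350.75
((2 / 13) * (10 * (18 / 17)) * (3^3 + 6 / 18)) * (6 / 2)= 133.57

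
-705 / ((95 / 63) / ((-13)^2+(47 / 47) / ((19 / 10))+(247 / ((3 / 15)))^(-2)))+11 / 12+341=-27443175493171 / 347751300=-78916.10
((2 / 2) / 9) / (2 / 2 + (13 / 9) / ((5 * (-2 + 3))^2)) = 25 / 238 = 0.11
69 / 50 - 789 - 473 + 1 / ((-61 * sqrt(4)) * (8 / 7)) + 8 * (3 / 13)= -399285339 / 317200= -1258.78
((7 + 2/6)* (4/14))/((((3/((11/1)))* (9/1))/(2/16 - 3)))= -2783/1134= -2.45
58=58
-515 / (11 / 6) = -280.91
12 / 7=1.71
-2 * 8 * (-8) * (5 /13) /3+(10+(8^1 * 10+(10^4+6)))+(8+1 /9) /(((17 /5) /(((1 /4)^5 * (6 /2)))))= 10112.42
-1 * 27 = -27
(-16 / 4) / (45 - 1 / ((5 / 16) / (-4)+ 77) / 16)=-19692 / 221531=-0.09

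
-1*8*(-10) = 80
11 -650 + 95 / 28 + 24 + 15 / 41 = -701705 / 1148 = -611.24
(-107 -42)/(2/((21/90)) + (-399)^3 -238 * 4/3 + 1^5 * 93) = 3129/1333949710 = 0.00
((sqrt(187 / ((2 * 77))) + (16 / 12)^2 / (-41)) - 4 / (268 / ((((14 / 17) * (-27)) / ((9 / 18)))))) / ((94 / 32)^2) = 66749440 / 928422819 + 128 * sqrt(238) / 15463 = 0.20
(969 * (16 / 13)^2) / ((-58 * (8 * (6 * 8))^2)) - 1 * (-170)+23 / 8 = 172.87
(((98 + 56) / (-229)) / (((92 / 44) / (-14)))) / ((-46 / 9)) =-106722 / 121141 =-0.88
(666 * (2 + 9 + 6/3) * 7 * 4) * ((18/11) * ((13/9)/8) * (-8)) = -6303024/11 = -573002.18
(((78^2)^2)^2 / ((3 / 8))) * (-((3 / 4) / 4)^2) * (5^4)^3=-31359429260630859375000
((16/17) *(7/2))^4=9834496/83521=117.75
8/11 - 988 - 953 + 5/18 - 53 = -394613/198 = -1992.99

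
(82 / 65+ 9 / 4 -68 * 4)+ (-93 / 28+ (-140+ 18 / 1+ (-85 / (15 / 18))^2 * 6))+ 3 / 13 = 56447683 / 910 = 62030.42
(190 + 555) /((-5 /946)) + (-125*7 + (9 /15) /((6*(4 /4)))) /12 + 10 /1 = -16922029 /120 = -141016.91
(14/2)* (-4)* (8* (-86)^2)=-1656704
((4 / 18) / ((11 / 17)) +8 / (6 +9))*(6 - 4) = 868 / 495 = 1.75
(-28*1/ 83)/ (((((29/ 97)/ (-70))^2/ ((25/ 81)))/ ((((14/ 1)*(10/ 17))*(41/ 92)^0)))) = -4518201800000/ 96118731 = -47006.47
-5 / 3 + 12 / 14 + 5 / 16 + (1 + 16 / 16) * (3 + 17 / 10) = 14957 / 1680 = 8.90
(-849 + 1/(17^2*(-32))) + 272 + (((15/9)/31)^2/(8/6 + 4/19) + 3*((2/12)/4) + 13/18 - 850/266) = -67794807778351/117019447776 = -579.35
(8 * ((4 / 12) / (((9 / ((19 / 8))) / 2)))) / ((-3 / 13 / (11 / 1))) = -5434 / 81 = -67.09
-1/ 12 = -0.08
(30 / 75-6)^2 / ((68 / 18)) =3528 / 425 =8.30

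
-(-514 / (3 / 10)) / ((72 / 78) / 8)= 133640 / 9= 14848.89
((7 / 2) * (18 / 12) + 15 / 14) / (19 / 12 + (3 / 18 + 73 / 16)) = 708 / 707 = 1.00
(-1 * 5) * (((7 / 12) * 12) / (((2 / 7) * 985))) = -49 / 394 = -0.12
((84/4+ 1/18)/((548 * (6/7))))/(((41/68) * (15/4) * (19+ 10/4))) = 90202/97820055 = 0.00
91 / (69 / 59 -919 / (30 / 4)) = -80535 / 107407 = -0.75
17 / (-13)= -17 / 13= -1.31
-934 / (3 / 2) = -1868 / 3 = -622.67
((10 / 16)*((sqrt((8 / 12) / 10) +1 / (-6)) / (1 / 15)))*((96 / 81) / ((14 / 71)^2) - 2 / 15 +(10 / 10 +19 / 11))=-3008485 / 58212 +601697*sqrt(15) / 29106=28.38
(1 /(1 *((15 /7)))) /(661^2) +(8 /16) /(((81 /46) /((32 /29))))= 1607874761 /5131637145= 0.31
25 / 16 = 1.56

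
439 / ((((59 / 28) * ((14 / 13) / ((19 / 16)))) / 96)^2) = 3856744944 / 3481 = 1107941.67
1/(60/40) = 2/3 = 0.67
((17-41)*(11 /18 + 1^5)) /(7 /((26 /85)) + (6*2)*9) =-3016 /10209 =-0.30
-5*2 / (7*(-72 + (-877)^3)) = 0.00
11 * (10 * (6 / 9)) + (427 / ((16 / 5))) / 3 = 1885 / 16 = 117.81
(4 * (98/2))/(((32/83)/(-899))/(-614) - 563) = -91629676/263201569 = -0.35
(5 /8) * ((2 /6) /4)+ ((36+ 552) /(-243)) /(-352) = 1681 /28512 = 0.06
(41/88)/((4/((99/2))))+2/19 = 7139/1216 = 5.87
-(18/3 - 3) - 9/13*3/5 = -222/65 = -3.42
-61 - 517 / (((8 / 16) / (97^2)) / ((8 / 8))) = -9728967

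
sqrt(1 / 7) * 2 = 2 * sqrt(7) / 7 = 0.76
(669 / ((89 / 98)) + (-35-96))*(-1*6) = -323418 / 89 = -3633.91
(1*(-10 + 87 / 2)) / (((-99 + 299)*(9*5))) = 67 / 18000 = 0.00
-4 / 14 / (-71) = 0.00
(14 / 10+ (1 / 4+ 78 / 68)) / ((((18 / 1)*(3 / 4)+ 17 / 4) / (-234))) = -222534 / 6035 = -36.87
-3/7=-0.43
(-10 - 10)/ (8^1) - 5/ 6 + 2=-4/ 3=-1.33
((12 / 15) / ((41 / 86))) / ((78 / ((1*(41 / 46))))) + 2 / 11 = 9916 / 49335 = 0.20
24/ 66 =0.36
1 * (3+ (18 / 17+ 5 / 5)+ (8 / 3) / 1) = 7.73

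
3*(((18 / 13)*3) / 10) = 81 / 65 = 1.25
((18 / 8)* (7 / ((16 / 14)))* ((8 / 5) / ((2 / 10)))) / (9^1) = 49 / 4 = 12.25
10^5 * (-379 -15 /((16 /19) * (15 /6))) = -38612500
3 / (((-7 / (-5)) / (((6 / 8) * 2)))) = 45 / 14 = 3.21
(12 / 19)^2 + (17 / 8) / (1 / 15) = 93207 / 2888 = 32.27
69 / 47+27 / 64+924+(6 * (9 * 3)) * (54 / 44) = 1124.71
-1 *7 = -7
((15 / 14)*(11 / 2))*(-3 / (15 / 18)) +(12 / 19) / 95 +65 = 1106633 / 25270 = 43.79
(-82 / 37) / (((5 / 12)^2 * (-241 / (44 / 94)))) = 259776 / 10477475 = 0.02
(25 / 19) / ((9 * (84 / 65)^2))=105625 / 1206576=0.09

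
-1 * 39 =-39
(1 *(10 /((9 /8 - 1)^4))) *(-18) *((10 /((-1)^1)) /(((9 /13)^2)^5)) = 112933676522700800 /387420489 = 291501558.98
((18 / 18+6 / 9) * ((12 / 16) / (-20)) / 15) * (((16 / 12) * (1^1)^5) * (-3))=1 / 60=0.02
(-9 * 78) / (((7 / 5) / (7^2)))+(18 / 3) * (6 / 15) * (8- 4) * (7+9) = -122082 / 5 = -24416.40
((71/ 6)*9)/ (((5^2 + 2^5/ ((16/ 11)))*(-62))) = -213/ 5828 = -0.04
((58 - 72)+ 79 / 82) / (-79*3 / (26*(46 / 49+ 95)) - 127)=21776599 / 212302305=0.10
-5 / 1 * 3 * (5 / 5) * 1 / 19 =-15 / 19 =-0.79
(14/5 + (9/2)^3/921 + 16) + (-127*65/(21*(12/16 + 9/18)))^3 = -31100190.24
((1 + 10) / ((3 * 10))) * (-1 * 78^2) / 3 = -743.60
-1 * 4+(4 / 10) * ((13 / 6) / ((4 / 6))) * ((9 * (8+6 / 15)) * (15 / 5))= 7271 / 25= 290.84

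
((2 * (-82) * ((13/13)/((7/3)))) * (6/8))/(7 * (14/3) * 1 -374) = 1107/7168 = 0.15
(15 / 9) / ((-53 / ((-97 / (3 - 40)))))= -485 / 5883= -0.08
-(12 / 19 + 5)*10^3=-107000 / 19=-5631.58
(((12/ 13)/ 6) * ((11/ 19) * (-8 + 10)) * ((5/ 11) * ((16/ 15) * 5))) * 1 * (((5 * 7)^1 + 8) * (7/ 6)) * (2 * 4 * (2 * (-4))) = -3082240/ 2223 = -1386.52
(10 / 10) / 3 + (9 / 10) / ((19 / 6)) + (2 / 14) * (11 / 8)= 12991 / 15960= 0.81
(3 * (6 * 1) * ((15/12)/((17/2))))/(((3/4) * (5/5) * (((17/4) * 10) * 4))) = 6/289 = 0.02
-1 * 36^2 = -1296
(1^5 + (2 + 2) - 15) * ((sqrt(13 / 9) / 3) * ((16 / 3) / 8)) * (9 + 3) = -80 * sqrt(13) / 9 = -32.05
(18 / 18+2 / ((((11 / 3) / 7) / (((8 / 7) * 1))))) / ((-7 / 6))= -354 / 77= -4.60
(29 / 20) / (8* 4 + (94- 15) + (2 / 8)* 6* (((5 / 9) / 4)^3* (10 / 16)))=1804032 / 138104885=0.01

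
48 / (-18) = -8 / 3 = -2.67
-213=-213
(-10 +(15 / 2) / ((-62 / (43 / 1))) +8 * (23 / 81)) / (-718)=129869 / 7211592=0.02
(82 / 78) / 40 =41 / 1560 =0.03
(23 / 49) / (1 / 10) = 230 / 49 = 4.69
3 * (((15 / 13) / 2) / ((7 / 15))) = 675 / 182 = 3.71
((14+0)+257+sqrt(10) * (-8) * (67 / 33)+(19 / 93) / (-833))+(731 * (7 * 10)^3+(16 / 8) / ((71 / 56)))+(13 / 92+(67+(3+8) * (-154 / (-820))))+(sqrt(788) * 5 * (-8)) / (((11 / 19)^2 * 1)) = -28880 * sqrt(197) / 121-536 * sqrt(10) / 33+26009983463710471733 / 103735639140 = 250729940.42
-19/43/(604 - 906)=19/12986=0.00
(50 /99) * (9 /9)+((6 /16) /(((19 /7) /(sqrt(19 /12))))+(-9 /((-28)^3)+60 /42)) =7 * sqrt(57) /304+4203131 /2173248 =2.11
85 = 85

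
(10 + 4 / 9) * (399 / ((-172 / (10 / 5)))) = -6251 / 129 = -48.46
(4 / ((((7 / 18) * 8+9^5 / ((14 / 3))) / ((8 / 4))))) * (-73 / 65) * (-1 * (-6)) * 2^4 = -7064064 / 103656475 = -0.07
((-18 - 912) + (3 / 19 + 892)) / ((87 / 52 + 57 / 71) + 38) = -2654548 / 2839303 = -0.93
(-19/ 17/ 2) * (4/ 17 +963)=-311125/ 578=-538.28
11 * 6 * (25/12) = 275/2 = 137.50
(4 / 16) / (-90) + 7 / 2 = 1259 / 360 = 3.50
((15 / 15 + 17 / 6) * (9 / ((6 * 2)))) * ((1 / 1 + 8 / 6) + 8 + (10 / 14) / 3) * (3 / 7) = 2553 / 196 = 13.03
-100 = -100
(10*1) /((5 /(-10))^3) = -80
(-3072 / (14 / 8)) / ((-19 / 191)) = 2347008 / 133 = 17646.68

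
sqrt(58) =7.62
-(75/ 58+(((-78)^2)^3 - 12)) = -225199600693.29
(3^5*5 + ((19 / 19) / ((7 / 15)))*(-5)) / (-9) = -2810 / 21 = -133.81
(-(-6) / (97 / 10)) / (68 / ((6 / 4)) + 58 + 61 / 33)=660 / 112229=0.01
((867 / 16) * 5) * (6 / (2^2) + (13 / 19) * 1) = 359805 / 608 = 591.78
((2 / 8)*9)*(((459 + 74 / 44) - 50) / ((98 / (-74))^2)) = 111320235 / 211288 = 526.86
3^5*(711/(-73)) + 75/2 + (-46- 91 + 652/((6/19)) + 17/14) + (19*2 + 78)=-435943/1533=-284.37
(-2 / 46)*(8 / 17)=-8 / 391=-0.02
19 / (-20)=-19 / 20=-0.95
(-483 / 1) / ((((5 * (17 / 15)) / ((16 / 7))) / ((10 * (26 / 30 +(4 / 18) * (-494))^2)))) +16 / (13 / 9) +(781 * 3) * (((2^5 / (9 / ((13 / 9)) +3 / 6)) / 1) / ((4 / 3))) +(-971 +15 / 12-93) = -32164836153353 / 1392300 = -23101943.66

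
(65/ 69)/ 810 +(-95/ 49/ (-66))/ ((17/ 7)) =97001/ 7316001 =0.01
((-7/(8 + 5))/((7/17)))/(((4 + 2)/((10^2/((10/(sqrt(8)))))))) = -170 *sqrt(2)/39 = -6.16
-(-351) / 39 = 9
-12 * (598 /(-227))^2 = -83.28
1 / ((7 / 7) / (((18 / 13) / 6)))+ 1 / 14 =55 / 182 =0.30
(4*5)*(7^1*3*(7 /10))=294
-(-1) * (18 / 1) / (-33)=-6 / 11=-0.55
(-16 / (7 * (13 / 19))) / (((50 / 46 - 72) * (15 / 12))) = 27968 / 742105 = 0.04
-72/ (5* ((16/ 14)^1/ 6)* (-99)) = 42/ 55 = 0.76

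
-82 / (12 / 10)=-205 / 3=-68.33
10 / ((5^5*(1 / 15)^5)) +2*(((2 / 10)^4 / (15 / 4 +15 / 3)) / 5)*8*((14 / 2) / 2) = 37968782 / 15625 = 2430.00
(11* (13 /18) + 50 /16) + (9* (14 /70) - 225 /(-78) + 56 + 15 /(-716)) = 60092261 /837720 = 71.73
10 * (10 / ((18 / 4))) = 22.22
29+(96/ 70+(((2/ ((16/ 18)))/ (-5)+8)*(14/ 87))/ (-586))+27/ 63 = 15701399/ 509820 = 30.80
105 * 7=735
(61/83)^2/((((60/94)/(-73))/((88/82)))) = -280868522/4236735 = -66.29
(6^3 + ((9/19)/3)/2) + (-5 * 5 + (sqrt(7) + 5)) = sqrt(7) + 7451/38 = 198.72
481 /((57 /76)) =641.33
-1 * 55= -55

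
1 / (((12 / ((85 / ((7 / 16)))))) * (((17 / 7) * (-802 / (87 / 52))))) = -145 / 10426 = -0.01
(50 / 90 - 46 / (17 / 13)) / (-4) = 8.66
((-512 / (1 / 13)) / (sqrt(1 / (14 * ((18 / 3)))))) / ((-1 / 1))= 13312 * sqrt(21)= 61003.25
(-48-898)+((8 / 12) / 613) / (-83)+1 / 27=-1299500557 / 1373733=-945.96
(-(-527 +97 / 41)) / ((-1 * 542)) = -10755 / 11111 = -0.97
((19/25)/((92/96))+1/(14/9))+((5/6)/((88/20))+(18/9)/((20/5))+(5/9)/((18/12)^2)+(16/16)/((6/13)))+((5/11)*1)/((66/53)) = 773814493/157796100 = 4.90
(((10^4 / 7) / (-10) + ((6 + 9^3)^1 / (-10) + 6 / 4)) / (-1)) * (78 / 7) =117312 / 49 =2394.12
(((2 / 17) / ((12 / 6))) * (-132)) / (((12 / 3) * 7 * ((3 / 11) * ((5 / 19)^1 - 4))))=2299 / 8449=0.27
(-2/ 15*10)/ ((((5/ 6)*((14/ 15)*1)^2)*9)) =-10/ 49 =-0.20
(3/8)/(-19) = -3/152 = -0.02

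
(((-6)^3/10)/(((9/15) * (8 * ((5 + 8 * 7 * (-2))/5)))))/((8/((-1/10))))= -9/3424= -0.00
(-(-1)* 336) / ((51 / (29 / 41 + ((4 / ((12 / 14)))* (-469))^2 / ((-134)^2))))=1762.25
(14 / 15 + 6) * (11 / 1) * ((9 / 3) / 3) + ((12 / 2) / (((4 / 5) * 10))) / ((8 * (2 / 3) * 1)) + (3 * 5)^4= 48673351 / 960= 50701.41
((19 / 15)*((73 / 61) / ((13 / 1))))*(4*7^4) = 13320748 / 11895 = 1119.86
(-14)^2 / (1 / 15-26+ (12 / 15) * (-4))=-2940 / 437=-6.73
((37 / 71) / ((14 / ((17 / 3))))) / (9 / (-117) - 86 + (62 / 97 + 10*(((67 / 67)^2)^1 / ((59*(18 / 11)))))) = -140390913 / 56796158048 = -0.00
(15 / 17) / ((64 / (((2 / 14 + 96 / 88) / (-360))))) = -95 / 2010624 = -0.00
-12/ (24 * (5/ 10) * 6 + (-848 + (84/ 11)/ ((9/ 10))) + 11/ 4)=1584/ 100949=0.02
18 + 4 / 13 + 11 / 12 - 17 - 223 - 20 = -37561 / 156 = -240.78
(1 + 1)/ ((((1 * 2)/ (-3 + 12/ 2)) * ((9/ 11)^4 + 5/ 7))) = 307461/ 119132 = 2.58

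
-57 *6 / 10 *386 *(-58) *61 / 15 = 77843076 / 25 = 3113723.04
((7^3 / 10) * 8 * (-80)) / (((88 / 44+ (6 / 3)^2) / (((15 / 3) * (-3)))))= 54880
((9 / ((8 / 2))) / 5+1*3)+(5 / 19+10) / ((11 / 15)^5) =3172700361 / 61199380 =51.84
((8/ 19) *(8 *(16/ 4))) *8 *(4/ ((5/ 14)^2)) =1605632/ 475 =3380.28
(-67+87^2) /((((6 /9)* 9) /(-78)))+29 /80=-97525.64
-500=-500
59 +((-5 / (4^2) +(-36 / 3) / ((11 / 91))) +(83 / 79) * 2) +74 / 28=-3488343 / 97328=-35.84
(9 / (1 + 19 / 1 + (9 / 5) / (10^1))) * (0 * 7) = 0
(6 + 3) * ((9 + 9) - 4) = 126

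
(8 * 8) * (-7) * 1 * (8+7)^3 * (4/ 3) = -2016000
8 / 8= 1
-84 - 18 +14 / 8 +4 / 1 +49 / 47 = -95.21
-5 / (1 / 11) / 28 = -55 / 28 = -1.96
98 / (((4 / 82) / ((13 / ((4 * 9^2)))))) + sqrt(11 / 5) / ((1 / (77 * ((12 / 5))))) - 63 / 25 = 632513 / 8100 + 924 * sqrt(55) / 25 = 352.19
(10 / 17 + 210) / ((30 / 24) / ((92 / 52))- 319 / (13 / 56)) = -4281680 / 27924931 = -0.15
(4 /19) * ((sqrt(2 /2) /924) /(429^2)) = 0.00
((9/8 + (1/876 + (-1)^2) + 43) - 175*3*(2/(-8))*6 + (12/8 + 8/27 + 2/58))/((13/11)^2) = 46170427985/77278968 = 597.45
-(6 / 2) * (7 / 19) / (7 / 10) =-30 / 19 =-1.58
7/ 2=3.50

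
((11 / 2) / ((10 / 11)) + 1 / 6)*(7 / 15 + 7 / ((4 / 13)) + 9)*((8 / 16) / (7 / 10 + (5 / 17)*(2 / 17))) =208371601 / 1528560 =136.32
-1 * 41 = -41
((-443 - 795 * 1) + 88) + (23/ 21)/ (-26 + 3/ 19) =-11858087/ 10311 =-1150.04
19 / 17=1.12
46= 46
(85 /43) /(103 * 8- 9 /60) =1700 /708511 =0.00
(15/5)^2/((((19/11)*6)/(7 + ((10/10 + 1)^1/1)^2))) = 9.55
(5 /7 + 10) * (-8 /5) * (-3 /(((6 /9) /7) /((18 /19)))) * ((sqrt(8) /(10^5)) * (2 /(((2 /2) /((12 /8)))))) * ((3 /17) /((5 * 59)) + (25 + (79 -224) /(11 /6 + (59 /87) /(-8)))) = -128861238123 * sqrt(2) /72476153125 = -2.51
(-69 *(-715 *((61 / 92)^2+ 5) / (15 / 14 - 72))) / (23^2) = -230435205 / 32218216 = -7.15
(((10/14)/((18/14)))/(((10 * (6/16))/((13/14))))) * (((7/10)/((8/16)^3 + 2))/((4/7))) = 182/2295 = 0.08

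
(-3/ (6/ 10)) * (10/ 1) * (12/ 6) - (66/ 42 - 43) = -410/ 7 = -58.57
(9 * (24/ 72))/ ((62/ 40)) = 60/ 31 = 1.94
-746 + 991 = 245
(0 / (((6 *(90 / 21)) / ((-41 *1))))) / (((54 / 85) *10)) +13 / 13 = 1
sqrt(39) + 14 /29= 6.73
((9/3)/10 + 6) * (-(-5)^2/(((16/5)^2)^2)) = -1.50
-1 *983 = -983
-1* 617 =-617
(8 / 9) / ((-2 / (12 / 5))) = -1.07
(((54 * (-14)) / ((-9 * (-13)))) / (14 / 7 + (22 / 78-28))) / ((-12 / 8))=-168 / 1003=-0.17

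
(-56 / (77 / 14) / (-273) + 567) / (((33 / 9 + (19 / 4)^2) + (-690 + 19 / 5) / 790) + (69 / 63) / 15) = 161426672400 / 7240542023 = 22.29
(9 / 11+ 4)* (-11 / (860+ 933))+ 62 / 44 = 4947 / 3586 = 1.38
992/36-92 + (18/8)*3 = -2077/36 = -57.69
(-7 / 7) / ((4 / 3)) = -3 / 4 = -0.75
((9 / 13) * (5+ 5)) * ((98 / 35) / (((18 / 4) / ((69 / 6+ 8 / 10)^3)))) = 13026069 / 1625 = 8016.04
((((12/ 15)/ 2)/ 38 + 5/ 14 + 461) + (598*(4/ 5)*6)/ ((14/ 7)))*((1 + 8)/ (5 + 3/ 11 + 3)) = 49944213/ 24206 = 2063.30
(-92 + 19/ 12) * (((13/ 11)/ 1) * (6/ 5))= -2821/ 22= -128.23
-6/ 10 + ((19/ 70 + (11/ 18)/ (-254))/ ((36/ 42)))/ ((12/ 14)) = -192433/ 822960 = -0.23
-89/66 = -1.35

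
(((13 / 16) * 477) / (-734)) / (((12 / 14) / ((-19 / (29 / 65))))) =17869215 / 681152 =26.23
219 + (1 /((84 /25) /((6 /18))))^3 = 219.00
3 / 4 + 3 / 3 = 7 / 4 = 1.75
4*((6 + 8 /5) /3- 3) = -28 /15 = -1.87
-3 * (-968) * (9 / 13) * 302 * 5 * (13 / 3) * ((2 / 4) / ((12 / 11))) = 6029430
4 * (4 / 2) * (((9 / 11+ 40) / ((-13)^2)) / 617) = 3592 / 1147003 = 0.00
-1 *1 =-1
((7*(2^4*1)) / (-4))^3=-21952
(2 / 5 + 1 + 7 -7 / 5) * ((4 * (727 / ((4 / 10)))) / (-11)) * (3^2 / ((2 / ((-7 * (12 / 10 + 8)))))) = 1340720.18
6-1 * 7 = -1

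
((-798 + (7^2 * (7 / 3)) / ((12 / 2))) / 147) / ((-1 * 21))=2003 / 7938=0.25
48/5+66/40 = 45/4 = 11.25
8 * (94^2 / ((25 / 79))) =5584352 / 25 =223374.08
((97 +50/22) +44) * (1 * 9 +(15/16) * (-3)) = 1773/2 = 886.50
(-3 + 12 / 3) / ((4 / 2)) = 1 / 2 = 0.50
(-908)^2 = 824464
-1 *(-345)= 345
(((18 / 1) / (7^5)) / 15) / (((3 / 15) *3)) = 2 / 16807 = 0.00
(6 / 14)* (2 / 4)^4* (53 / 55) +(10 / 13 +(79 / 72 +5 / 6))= 1964393 / 720720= 2.73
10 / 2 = 5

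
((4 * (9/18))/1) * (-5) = -10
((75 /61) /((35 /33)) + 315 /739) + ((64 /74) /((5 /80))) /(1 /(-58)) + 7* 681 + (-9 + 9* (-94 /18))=45650946353 /11675461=3909.99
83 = 83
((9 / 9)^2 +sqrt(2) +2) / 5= sqrt(2) / 5 +3 / 5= 0.88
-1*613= -613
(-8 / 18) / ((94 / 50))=-0.24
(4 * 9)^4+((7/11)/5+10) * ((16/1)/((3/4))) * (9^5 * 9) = 6407315136/55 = 116496638.84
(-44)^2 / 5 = 1936 / 5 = 387.20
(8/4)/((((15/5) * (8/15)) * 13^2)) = 0.01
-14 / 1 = -14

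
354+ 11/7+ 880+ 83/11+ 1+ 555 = 138532/77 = 1799.12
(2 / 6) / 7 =1 / 21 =0.05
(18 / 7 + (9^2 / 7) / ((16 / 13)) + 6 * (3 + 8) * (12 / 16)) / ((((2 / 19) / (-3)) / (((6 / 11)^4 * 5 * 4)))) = -317880450 / 102487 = -3101.67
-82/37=-2.22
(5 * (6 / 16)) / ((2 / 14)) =105 / 8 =13.12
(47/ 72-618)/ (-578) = 44449/ 41616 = 1.07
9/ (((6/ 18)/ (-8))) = -216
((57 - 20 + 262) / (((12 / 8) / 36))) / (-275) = -7176 / 275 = -26.09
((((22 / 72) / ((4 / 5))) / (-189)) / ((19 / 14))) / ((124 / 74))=-2035 / 2290032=-0.00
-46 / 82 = -23 / 41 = -0.56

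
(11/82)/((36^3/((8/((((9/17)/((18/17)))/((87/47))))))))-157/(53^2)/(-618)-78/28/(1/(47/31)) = -993302096149271/235194235402392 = -4.22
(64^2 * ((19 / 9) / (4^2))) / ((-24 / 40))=-24320 / 27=-900.74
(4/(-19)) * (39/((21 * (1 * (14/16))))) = -416/931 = -0.45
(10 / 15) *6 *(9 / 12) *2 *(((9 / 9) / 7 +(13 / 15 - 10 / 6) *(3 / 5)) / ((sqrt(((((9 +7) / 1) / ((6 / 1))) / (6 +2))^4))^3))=-258066 / 175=-1474.66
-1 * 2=-2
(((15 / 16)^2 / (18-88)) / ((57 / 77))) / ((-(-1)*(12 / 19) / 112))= -385 / 128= -3.01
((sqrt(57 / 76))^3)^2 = 27 / 64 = 0.42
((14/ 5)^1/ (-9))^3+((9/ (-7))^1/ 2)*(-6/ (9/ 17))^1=4628167/ 637875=7.26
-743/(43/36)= -26748/43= -622.05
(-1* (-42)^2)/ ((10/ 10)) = -1764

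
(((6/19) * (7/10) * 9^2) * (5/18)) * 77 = 14553/38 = 382.97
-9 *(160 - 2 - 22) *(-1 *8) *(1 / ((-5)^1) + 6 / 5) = 9792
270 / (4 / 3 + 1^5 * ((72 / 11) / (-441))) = 218295 / 1066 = 204.78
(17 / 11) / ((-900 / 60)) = -17 / 165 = -0.10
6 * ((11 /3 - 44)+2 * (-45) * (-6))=2998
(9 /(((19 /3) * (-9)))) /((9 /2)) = -0.04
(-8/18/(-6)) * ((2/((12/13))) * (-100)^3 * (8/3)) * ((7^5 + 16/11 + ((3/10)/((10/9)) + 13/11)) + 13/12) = -57695316640000/8019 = -7194826866.19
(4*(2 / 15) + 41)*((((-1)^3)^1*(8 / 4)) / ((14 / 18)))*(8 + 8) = -8544 / 5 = -1708.80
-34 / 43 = -0.79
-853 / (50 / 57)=-48621 / 50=-972.42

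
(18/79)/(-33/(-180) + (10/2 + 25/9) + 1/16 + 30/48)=12960/491933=0.03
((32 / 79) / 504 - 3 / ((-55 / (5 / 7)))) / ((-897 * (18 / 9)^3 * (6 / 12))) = -311 / 28061748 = -0.00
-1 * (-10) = 10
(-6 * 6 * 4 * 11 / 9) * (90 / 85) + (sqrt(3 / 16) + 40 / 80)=-6319 / 34 + sqrt(3) / 4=-185.42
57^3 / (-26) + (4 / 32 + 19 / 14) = -5184325 / 728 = -7121.33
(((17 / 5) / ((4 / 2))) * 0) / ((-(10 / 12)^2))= 0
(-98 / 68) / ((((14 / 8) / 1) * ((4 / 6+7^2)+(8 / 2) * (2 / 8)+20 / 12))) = -42 / 2669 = -0.02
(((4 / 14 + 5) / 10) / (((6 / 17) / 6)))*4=1258 / 35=35.94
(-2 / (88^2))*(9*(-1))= 9 / 3872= 0.00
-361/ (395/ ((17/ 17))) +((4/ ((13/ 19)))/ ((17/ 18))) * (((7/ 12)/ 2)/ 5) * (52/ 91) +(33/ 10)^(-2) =-0.62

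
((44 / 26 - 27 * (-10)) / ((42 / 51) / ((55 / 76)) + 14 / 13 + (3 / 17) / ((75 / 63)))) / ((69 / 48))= 264193600 / 3303237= 79.98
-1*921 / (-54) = 307 / 18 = 17.06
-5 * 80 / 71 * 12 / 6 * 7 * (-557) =3119200 / 71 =43932.39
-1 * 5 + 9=4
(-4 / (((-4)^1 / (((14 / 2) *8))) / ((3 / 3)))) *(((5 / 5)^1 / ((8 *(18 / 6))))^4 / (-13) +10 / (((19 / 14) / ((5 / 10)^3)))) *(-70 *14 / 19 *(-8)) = 129446521015 / 6082128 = 21283.10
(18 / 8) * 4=9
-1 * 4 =-4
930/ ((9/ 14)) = 4340/ 3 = 1446.67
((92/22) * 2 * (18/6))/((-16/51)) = -3519/44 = -79.98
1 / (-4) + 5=19 / 4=4.75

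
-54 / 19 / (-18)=3 / 19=0.16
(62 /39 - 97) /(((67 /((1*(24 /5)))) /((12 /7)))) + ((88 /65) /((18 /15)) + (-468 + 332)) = -13406348 /91455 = -146.59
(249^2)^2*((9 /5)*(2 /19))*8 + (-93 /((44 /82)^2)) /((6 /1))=535840127796847 /91960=5826882642.42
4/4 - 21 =-20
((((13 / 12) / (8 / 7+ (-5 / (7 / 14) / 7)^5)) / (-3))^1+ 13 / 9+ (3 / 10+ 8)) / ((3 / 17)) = 89912133 / 1615840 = 55.64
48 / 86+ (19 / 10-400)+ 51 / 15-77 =-202591 / 430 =-471.14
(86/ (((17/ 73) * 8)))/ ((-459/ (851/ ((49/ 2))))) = -2671289/ 764694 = -3.49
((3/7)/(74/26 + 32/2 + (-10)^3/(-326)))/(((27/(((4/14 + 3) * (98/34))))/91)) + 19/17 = 12375452/7104555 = 1.74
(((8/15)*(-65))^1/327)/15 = -104/14715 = -0.01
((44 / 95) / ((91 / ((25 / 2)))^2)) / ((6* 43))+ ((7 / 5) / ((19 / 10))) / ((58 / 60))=897369035 / 1177210398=0.76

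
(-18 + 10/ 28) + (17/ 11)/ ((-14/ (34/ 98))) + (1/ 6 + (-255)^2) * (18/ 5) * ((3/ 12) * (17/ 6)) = 25022006851/ 150920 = 165796.49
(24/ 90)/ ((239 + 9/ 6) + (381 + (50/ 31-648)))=-248/ 23145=-0.01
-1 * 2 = -2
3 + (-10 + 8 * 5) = 33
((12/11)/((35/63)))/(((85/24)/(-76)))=-196992/4675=-42.14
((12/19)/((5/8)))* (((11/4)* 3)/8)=99/95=1.04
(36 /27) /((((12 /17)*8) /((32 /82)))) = 34 /369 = 0.09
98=98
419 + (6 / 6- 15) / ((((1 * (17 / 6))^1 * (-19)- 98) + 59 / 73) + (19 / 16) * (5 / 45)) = 664760359 / 1586189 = 419.09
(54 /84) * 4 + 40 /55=254 /77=3.30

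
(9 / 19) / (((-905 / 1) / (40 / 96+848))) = -30543 / 68780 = -0.44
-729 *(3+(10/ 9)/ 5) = -2349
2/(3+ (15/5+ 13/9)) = 0.27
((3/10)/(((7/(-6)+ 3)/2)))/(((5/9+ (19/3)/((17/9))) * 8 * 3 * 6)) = 0.00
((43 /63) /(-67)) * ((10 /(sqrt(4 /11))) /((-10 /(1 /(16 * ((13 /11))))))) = 473 * sqrt(11) /1755936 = 0.00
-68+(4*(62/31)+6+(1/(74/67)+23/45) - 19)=-238373/3330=-71.58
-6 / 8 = -3 / 4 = -0.75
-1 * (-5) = 5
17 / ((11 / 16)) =272 / 11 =24.73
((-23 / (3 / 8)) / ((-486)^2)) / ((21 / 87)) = -1334 / 1240029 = -0.00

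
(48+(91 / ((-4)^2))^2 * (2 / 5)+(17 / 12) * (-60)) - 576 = -384039 / 640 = -600.06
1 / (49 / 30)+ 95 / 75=1.88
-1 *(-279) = 279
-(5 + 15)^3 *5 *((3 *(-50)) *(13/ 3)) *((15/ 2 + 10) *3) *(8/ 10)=1092000000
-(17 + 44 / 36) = -164 / 9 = -18.22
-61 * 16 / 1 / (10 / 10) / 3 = -976 / 3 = -325.33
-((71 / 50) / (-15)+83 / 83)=-0.91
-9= -9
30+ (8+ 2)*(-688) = -6850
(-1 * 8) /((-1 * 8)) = 1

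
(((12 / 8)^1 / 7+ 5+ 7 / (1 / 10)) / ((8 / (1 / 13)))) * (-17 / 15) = -459 / 560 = -0.82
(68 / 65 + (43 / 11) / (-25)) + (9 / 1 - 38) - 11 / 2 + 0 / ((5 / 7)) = -240313 / 7150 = -33.61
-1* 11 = -11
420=420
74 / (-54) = -1.37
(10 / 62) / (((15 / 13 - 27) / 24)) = -65 / 434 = -0.15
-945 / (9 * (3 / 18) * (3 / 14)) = -2940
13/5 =2.60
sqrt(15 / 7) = sqrt(105) / 7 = 1.46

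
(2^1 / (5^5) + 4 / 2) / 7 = 6252 / 21875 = 0.29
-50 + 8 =-42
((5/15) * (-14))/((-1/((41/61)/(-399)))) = -82/10431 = -0.01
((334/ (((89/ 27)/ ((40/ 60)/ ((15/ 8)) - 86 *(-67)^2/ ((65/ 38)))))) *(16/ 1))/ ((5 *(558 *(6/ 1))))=-35278485472/ 1614015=-21857.59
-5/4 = -1.25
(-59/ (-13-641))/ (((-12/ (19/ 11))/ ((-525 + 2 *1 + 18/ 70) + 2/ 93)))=86697019/ 12772620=6.79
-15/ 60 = -1/ 4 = -0.25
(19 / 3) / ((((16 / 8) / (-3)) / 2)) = -19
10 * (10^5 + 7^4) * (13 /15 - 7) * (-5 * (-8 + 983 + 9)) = 30900525760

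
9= 9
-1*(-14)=14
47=47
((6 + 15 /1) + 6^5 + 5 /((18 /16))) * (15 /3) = 351065 /9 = 39007.22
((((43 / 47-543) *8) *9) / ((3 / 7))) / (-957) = 1426768 / 14993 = 95.16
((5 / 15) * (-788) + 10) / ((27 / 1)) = -758 / 81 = -9.36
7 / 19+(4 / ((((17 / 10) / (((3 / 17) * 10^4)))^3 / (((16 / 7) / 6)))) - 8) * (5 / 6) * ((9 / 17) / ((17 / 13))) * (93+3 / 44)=78027299634322539894182 / 1457933305169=53519114597.14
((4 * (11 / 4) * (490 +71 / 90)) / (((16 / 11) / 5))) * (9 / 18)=5344691 / 576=9278.98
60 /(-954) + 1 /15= 1 /265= 0.00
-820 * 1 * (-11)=9020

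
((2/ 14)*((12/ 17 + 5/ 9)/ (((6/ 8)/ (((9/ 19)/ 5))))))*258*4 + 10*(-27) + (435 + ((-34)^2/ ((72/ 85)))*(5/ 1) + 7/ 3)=1427367509/ 203490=7014.44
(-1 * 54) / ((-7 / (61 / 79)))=3294 / 553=5.96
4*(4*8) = 128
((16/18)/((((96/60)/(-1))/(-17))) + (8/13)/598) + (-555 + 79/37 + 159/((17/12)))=-431.18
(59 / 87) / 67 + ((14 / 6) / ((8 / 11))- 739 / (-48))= 578681 / 31088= 18.61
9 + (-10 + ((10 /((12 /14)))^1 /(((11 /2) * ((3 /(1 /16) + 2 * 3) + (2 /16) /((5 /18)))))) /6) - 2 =-322733 /107811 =-2.99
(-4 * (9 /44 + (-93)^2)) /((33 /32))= -4059360 /121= -33548.43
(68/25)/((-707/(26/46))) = -884/406525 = -0.00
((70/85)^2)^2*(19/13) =729904/1085773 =0.67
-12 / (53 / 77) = -924 / 53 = -17.43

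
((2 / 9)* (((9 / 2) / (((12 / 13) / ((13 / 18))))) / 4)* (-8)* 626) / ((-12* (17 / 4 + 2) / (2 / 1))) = 52897 / 2025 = 26.12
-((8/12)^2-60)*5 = 2680/9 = 297.78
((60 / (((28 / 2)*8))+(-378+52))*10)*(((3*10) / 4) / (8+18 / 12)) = -683475 / 266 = -2569.45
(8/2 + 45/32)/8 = 173/256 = 0.68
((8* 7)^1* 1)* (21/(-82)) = -588/41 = -14.34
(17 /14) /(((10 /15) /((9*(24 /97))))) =2754 /679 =4.06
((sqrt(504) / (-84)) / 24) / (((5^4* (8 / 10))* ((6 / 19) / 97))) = -1843* sqrt(14) / 1008000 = -0.01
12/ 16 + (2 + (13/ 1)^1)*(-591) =-35457/ 4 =-8864.25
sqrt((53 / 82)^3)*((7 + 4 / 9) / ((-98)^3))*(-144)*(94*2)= 333794*sqrt(4346) / 197767969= 0.11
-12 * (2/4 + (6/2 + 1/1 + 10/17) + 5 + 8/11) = -24270/187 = -129.79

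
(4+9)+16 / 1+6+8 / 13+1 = 476 / 13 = 36.62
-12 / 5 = -2.40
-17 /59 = -0.29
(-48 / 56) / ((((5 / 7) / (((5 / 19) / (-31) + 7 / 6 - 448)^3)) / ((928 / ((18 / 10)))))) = 55197341361.36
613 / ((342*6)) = 613 / 2052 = 0.30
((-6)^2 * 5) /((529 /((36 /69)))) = 2160 /12167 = 0.18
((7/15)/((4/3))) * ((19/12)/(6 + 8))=0.04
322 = 322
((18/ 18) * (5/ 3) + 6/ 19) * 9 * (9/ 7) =3051/ 133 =22.94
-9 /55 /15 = -3 /275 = -0.01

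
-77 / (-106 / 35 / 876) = 1180410 / 53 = 22271.89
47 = 47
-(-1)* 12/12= 1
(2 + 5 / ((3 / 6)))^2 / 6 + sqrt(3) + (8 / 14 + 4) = sqrt(3) + 200 / 7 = 30.30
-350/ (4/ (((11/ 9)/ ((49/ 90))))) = -1375/ 7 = -196.43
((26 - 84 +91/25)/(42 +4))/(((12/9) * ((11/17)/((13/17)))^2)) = -689013/556600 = -1.24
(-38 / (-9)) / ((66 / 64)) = 1216 / 297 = 4.09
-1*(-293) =293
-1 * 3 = -3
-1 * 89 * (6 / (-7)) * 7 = 534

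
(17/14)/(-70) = -17/980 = -0.02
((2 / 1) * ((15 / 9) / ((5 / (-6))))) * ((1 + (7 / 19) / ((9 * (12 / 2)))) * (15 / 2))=-5165 / 171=-30.20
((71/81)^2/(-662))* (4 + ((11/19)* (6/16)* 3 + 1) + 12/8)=-5479567/660194064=-0.01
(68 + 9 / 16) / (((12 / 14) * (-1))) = -7679 / 96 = -79.99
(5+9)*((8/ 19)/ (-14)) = -8/ 19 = -0.42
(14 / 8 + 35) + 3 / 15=739 / 20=36.95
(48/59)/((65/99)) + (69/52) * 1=39363/15340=2.57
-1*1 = -1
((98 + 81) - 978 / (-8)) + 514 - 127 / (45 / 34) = 129473 / 180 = 719.29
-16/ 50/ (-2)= 4/ 25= 0.16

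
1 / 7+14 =14.14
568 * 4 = 2272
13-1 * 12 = 1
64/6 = 32/3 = 10.67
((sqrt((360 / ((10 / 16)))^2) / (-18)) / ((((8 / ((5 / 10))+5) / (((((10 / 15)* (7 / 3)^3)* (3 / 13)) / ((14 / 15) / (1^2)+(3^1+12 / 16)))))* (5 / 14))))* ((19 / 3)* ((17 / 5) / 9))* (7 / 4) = -99266944 / 13315185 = -7.46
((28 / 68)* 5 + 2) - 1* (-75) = 1344 / 17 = 79.06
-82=-82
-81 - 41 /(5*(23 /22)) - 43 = -15162 /115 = -131.84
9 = 9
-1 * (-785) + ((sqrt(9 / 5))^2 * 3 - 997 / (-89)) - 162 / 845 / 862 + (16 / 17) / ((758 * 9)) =1506653923247866 / 1879553216385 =801.60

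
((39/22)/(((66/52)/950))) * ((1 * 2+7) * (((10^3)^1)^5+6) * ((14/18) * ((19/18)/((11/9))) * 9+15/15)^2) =8678730937500052072385625/14641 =592769000580564993674.31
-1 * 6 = -6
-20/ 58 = -0.34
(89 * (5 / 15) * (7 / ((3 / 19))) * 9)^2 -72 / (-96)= 560458279 / 4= 140114569.75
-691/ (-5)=138.20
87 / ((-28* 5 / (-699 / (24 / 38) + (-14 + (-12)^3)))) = 198273 / 112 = 1770.29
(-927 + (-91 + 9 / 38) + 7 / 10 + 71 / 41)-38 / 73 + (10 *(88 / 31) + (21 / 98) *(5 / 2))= -243576867129 / 246802780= -986.93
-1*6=-6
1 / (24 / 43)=1.79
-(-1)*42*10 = 420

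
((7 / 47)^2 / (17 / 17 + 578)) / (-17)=-49 / 21743187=-0.00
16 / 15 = 1.07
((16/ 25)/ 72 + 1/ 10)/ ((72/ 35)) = 343/ 6480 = 0.05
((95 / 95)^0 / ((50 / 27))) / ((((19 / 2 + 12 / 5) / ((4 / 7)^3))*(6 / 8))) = 2304 / 204085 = 0.01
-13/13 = -1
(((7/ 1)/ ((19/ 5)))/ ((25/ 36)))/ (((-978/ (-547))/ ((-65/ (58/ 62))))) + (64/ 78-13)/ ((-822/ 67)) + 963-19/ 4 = 4930132208539/ 5758450308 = 856.16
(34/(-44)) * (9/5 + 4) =-493/110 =-4.48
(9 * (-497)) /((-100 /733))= 3278709 /100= 32787.09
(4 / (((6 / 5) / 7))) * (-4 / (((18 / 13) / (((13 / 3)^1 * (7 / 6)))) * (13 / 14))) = -89180 / 243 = -367.00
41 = 41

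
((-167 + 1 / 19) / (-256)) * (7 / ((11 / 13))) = 72163 / 13376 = 5.39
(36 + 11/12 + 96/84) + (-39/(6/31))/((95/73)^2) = -61345729/758100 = -80.92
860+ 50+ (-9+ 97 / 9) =8206 / 9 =911.78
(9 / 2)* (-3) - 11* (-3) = 39 / 2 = 19.50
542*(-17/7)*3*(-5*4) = 552840/7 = 78977.14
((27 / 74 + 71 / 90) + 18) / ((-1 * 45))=-31891 / 74925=-0.43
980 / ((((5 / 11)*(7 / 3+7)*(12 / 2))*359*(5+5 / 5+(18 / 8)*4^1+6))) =11 / 2154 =0.01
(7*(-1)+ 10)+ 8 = 11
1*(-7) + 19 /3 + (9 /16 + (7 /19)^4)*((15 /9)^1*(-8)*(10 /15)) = -6838451 /1172889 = -5.83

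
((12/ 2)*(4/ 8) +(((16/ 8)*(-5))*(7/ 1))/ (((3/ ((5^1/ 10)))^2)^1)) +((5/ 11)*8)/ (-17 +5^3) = 647/ 594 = 1.09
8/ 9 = 0.89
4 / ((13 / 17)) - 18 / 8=155 / 52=2.98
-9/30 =-3/10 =-0.30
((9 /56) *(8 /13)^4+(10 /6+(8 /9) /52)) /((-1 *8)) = -3071135 /14394744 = -0.21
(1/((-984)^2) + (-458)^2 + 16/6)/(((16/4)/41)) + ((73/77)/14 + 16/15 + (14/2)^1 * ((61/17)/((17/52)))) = 158197287905228263/73573758720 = 2150186.30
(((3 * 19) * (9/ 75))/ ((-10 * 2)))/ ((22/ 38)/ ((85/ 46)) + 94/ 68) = -55233/ 273850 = -0.20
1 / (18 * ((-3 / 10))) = -5 / 27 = -0.19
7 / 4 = 1.75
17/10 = 1.70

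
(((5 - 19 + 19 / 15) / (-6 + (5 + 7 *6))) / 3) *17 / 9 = -3247 / 16605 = -0.20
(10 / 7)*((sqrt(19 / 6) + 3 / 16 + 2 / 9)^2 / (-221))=-345725 / 16039296 - 295*sqrt(114) / 334152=-0.03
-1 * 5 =-5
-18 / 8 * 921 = -8289 / 4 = -2072.25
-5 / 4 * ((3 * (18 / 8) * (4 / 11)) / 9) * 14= -105 / 22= -4.77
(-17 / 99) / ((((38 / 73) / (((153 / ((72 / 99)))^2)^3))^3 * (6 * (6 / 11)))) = -958178828011226319495537577156575728607546000119103856719197121 / 3953944300049181704192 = -242334933246102600507862400000000000000000.00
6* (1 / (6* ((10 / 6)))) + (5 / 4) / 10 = 29 / 40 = 0.72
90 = 90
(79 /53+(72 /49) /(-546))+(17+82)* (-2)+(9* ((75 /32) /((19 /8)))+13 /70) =-16833344421 /89804260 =-187.44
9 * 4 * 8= 288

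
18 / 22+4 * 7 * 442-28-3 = 135804 / 11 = 12345.82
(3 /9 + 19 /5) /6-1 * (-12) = 571 /45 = 12.69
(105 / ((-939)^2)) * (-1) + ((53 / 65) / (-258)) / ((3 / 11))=-57702877 / 4928820390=-0.01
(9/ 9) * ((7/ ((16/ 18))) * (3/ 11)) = 189/ 88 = 2.15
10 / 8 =5 / 4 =1.25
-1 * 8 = -8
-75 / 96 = -25 / 32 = -0.78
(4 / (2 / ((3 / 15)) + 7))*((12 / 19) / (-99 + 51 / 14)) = -224 / 143735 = -0.00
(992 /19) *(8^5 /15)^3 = 34902897112121344 /64125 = 544294691806.96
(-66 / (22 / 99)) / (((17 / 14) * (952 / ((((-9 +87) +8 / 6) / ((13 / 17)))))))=-693 / 26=-26.65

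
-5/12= -0.42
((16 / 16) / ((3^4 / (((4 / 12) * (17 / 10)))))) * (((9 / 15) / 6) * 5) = 17 / 4860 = 0.00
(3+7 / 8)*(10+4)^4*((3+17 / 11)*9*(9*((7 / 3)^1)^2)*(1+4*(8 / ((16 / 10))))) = 68930549100 / 11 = 6266413554.55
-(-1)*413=413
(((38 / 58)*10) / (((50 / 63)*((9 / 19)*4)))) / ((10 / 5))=2527 / 1160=2.18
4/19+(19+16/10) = 1977/95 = 20.81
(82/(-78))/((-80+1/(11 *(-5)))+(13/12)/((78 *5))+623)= -54120/27952847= -0.00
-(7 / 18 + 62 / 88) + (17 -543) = -208729 / 396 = -527.09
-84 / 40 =-21 / 10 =-2.10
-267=-267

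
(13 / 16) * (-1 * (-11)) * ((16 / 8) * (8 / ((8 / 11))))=1573 / 8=196.62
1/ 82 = 0.01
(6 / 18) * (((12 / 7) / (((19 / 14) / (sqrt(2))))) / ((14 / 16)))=64 * sqrt(2) / 133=0.68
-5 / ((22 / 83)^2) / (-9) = 34445 / 4356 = 7.91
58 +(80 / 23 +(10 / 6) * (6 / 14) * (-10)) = 8748 / 161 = 54.34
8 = 8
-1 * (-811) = 811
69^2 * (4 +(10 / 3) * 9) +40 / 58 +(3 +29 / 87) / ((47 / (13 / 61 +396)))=40383250976 / 249429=161902.79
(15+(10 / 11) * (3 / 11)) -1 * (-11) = 3176 / 121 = 26.25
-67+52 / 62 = -2051 / 31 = -66.16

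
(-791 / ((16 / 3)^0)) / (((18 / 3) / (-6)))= 791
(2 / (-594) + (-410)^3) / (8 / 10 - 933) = 102347685005 / 1384317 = 73933.71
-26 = -26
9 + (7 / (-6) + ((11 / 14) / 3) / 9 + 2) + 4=2620 / 189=13.86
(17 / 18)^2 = 289 / 324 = 0.89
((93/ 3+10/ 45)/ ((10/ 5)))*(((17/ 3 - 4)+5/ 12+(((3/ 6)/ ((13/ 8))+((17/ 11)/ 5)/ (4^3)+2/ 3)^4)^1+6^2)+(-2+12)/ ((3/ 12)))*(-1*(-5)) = 7884552738709247808990521/ 1278590822400393216000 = 6166.60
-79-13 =-92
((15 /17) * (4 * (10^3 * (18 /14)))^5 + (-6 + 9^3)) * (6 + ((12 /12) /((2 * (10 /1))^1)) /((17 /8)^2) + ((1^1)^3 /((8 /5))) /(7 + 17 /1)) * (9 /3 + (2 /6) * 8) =506385177154560115333279253423 /4662934080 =108597970390900339584.74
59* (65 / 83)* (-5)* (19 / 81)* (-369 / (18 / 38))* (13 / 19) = 28883.72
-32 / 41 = -0.78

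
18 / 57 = 0.32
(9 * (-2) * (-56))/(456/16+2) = 2016/61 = 33.05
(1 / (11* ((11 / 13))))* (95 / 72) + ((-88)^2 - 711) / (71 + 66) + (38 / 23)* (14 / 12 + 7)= 64.97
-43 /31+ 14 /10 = 2 /155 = 0.01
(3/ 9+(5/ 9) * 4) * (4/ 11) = 0.93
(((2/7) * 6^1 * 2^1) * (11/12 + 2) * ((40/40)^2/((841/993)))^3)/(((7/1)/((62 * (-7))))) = -607070927340/594823321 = -1020.59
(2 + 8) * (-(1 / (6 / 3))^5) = -0.31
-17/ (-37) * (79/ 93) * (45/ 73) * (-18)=-362610/ 83731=-4.33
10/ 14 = 5/ 7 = 0.71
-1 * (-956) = 956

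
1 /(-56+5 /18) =-18 /1003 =-0.02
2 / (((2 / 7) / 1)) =7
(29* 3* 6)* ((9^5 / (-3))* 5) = -51372630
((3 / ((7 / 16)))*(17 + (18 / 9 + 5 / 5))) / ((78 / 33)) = 5280 / 91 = 58.02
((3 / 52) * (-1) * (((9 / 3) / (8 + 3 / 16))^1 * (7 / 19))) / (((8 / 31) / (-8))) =7812 / 32357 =0.24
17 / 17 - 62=-61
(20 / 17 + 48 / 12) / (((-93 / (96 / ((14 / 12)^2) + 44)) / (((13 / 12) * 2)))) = -3210064 / 232407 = -13.81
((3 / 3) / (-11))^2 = 1 / 121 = 0.01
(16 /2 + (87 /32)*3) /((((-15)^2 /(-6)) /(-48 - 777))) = 5687 /16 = 355.44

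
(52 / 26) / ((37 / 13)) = 26 / 37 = 0.70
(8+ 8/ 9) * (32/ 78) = 1280/ 351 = 3.65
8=8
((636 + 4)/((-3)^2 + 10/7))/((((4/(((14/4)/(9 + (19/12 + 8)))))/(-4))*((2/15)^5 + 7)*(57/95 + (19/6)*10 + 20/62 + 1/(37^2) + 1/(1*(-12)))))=-363831244560000000/7162641359879229607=-0.05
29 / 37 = 0.78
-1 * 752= -752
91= 91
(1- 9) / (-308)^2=-1 / 11858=-0.00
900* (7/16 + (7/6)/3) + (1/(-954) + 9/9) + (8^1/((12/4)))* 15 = 1497301/1908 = 784.75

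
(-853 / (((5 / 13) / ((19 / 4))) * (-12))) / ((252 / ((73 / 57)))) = 809497 / 181440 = 4.46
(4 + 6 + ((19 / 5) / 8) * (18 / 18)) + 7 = 699 / 40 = 17.48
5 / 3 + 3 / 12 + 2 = 47 / 12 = 3.92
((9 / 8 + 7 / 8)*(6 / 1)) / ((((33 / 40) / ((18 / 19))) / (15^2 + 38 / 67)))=43525440 / 14003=3108.29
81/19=4.26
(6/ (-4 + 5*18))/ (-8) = -3/ 344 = -0.01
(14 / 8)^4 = 2401 / 256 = 9.38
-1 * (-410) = 410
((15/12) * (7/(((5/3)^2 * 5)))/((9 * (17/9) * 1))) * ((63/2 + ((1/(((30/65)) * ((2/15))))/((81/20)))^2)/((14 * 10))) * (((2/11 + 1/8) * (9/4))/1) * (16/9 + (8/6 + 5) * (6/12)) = 55588777/1292544000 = 0.04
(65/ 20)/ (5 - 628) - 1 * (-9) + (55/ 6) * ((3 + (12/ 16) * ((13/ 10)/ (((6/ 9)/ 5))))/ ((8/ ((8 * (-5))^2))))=23568395/ 1246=18915.24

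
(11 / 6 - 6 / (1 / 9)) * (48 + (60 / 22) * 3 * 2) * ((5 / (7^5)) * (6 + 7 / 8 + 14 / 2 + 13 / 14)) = -14.79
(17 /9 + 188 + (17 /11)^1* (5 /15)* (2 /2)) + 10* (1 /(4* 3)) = 37865 /198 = 191.24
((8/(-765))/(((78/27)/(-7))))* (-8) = -224/1105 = -0.20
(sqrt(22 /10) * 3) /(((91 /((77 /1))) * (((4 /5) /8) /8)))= 528 * sqrt(55) /13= 301.21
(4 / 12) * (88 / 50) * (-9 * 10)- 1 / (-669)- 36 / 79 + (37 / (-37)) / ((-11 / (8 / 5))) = -154376771 / 2906805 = -53.11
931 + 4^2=947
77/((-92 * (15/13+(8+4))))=-1001/15732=-0.06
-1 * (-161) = 161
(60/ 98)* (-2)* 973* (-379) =3160860/ 7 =451551.43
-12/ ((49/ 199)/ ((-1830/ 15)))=291336/ 49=5945.63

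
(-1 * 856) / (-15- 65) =107 / 10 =10.70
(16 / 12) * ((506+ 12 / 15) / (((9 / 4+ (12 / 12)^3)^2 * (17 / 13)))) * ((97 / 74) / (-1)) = -7865536 / 122655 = -64.13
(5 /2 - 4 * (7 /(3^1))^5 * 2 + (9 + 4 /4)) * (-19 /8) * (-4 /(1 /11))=-54932933 /972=-56515.36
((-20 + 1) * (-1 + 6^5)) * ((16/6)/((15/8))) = -1890880/9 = -210097.78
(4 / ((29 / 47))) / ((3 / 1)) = 188 / 87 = 2.16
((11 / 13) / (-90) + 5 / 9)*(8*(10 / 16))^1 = 71 / 26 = 2.73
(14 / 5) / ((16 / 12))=21 / 10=2.10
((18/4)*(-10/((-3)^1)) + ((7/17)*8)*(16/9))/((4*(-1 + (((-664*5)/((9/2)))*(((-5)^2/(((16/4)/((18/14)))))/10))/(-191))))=4266367/1721556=2.48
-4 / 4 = -1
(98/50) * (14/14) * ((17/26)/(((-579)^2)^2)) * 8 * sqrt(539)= 23324 * sqrt(11)/36525621626325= 0.00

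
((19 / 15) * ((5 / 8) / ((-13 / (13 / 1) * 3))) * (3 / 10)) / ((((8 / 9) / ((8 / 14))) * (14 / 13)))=-741 / 15680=-0.05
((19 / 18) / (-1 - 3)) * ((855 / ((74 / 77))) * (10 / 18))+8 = -652301 / 5328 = -122.43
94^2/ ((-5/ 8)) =-70688/ 5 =-14137.60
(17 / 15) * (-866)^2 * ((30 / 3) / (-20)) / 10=-42497.51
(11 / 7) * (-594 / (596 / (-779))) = 2544993 / 2086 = 1220.03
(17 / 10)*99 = 1683 / 10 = 168.30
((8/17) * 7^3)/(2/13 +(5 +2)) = 35672/1581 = 22.56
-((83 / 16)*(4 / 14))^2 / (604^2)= -6889 / 1144062976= -0.00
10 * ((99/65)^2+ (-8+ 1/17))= -807516/14365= -56.21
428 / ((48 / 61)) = 6527 / 12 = 543.92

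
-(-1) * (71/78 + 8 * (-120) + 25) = -72859/78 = -934.09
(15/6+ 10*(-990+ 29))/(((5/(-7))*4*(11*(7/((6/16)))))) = 16.38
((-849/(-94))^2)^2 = 519554081601/78074896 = 6654.56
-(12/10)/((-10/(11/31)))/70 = 33/54250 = 0.00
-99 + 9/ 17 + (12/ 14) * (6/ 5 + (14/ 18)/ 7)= -173764/ 1785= -97.35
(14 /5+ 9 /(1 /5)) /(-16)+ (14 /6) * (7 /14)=-437 /240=-1.82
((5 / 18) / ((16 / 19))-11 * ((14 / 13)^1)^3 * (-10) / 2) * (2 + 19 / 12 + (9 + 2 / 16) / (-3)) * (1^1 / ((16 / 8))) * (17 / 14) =742452475 / 32707584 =22.70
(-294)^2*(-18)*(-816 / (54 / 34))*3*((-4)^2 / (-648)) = -177635584 / 3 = -59211861.33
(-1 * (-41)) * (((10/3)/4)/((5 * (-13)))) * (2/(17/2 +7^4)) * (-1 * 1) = 82/187941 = 0.00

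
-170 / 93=-1.83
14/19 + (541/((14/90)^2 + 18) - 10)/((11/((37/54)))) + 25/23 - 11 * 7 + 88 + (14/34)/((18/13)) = 3582277562/249324669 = 14.37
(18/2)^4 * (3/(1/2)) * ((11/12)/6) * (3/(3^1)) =24057/4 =6014.25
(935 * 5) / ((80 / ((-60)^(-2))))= 187 / 11520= 0.02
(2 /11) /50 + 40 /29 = 11029 /7975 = 1.38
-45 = -45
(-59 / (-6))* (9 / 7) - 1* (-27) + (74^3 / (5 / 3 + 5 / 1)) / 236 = 613719 / 2065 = 297.20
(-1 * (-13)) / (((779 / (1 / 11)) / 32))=0.05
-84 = -84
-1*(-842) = 842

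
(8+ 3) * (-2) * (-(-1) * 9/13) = -15.23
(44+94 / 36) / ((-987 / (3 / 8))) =-839 / 47376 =-0.02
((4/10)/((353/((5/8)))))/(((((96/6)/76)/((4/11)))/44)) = 19/353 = 0.05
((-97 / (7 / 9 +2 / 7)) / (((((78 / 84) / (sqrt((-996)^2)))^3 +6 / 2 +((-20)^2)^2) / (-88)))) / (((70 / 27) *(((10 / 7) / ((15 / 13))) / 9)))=265720227236294003712 / 1889202046026583624895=0.14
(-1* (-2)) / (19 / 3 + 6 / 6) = 0.27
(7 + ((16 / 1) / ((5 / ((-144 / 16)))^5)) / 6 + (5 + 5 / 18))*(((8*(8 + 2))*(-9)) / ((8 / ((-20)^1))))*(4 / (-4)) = 8574908 / 125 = 68599.26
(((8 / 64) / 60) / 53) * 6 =0.00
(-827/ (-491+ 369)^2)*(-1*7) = 5789/ 14884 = 0.39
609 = 609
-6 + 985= 979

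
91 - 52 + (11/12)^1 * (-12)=28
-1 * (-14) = 14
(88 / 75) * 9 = 264 / 25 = 10.56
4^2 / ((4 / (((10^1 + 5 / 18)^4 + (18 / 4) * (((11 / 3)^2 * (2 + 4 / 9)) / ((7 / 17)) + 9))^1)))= 8493136399 / 183708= 46231.72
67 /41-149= -6042 /41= -147.37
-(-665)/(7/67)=6365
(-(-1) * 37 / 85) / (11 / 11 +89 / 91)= 3367 / 15300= 0.22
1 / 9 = 0.11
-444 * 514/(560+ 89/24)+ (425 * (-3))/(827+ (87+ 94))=-1846083649/4545744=-406.11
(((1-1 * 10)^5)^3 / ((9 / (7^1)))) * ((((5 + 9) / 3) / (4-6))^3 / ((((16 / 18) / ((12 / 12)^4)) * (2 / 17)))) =311254012544714379 / 16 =19453375784044648.69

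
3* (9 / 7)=27 / 7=3.86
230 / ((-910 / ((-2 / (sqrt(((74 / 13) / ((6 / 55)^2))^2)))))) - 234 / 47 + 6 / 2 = -72824259 / 36823325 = -1.98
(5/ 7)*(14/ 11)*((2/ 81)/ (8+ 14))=0.00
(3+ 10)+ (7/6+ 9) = 139/6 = 23.17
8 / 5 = 1.60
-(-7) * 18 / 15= 42 / 5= 8.40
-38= -38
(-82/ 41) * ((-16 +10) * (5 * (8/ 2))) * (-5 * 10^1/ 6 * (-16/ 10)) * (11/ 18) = 17600/ 9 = 1955.56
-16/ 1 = -16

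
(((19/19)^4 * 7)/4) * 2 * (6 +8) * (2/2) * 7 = 343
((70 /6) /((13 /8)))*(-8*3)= -2240 /13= -172.31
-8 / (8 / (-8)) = 8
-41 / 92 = -0.45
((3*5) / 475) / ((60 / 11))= 11 / 1900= 0.01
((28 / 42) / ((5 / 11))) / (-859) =-22 / 12885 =-0.00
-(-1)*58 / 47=58 / 47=1.23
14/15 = 0.93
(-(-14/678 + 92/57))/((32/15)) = -51315/68704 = -0.75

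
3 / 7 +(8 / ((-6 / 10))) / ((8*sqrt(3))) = 3 / 7- 5*sqrt(3) / 9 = -0.53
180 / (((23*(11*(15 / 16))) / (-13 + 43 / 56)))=-16440 / 1771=-9.28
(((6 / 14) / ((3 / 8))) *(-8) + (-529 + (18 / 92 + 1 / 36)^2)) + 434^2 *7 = 6324976779943 / 4799088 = 1317953.91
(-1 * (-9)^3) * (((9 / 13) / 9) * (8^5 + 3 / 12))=95552217 / 52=1837542.63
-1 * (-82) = 82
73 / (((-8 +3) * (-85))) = 73 / 425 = 0.17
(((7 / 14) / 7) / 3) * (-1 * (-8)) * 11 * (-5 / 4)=-55 / 21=-2.62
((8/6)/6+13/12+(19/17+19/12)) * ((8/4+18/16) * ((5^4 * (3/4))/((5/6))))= 1915625/272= 7042.74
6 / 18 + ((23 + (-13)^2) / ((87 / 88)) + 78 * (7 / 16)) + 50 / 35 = 1121017 / 4872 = 230.09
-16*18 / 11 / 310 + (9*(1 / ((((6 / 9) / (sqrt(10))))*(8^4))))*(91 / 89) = -144 / 1705 + 2457*sqrt(10) / 729088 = -0.07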